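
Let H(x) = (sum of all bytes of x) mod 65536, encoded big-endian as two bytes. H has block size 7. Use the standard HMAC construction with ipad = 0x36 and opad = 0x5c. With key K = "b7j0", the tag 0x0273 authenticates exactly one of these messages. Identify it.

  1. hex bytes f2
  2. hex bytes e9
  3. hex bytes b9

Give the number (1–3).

3

Key "b7j0" = 62 37 6a 30 is 4 bytes ≤ B = 7; zero-pad to 7 bytes: K' = 62 37 6a 30 00 00 00.
K' ⊕ ipad = 54 01 5c 06 36 36 36; K' ⊕ opad = 3e 6b 36 6c 5c 5c 5c.
m1: inner = H(54 01 5c 06 36 36 36 f2) = 02 4b; tag = H(3e 6b 36 6c 5c 5c 5c 02 4b) = 02ac
m2: inner = H(54 01 5c 06 36 36 36 e9) = 02 42; tag = H(3e 6b 36 6c 5c 5c 5c 02 42) = 02a3
m3: inner = H(54 01 5c 06 36 36 36 b9) = 02 12; tag = H(3e 6b 36 6c 5c 5c 5c 02 12) = 0273 ← matches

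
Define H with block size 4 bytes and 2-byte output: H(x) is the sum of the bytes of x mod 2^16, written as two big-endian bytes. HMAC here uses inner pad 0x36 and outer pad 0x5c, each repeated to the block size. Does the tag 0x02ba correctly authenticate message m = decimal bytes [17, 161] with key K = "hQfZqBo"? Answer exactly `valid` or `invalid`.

Key "hQfZqBo" = 68 51 66 5a 71 42 6f is 7 bytes > B = 4, so hash it first: H(key) = 02 9b, then zero-pad to 4 bytes: K' = 02 9b 00 00.
K' ⊕ ipad = 34 ad 36 36; K' ⊕ opad = 5e c7 5c 5c.
Inner hash: sum = 52+173+54+54+17+161 = 511 → 01 ff.
Outer hash (recomputed tag): sum = 94+199+92+92+1+255 = 733 → 02 dd.
Recomputed tag = 02dd; claimed = 02ba → mismatch.

invalid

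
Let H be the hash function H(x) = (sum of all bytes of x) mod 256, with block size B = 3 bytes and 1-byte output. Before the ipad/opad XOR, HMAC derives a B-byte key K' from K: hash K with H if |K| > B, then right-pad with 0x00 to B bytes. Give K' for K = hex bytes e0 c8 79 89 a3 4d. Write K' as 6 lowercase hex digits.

9a0000

|K| = 6 > B = 3, so first hash the key.
H(K): sum = 224+200+121+137+163+77 = 922; mod 256 = 154 → 9a.
Zero-pad H(K) = 9a to 3 bytes: K' = 9a 00 00.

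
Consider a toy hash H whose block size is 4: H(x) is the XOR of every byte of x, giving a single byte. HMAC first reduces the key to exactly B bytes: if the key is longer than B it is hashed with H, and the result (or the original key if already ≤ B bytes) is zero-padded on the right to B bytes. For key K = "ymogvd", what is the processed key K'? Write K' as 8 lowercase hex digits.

0e000000

|K| = 6 > B = 4, so first hash the key.
H(K): XOR 79⊕6d⊕6f⊕67⊕76⊕64 = 0e.
Zero-pad H(K) = 0e to 4 bytes: K' = 0e 00 00 00.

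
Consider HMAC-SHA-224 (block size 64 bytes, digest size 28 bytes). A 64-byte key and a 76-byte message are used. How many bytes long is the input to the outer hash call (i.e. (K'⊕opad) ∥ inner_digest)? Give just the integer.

92

Key is 64 ≤ 64 bytes, zero-padded: |K'| = 64.
Outer input = (K'⊕opad) ∥ H(inner) → 64 + 28 = 92 bytes.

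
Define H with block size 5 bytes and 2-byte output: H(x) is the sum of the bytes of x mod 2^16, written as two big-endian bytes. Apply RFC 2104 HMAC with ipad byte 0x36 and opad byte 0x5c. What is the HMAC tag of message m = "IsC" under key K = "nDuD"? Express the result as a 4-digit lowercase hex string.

019d

Key "nDuD" = 6e 44 75 44 is 4 bytes ≤ B = 5; zero-pad to 5 bytes: K' = 6e 44 75 44 00.
K' ⊕ ipad = 58 72 43 72 36.  K' ⊕ opad = 32 18 29 18 5c.
Inner input = (K'⊕ipad) ∥ m = 58 72 43 72 36 ∥ 49 73 43.
Inner hash: sum = 88+114+67+114+54+73+115+67 = 692 → 02 b4.
Outer input = (K'⊕opad) ∥ inner = 32 18 29 18 5c ∥ 02 b4.
Outer hash (tag): sum = 50+24+41+24+92+2+180 = 413 → 01 9d.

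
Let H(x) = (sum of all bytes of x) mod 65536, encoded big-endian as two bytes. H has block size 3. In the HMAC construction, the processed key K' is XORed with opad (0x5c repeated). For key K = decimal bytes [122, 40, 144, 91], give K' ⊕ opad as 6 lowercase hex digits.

Key decimal bytes [122, 40, 144, 91] = 7a 28 90 5b is 4 bytes > B = 3, so hash it first: H(key) = 01 8d, then zero-pad to 3 bytes: K' = 01 8d 00.
XOR each byte with 0x5c: 01⊕5c=5d, 8d⊕5c=d1, 00⊕5c=5c.

5dd15c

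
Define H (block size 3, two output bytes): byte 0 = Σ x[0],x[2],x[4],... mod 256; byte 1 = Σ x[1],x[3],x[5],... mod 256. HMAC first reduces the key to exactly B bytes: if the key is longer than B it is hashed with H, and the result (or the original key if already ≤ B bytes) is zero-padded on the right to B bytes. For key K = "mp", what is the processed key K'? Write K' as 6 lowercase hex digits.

6d7000

Key "mp" = 6d 70 is 2 bytes ≤ B = 3; zero-pad to 3 bytes: K' = 6d 70 00.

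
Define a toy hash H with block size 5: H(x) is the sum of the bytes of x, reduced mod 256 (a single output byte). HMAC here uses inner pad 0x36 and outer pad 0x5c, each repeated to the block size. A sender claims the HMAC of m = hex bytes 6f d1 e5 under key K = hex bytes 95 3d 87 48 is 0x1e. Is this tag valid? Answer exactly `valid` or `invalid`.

Key hex bytes 95 3d 87 48 is 4 bytes ≤ B = 5; zero-pad to 5 bytes: K' = 95 3d 87 48 00.
K' ⊕ ipad = a3 0b b1 7e 36; K' ⊕ opad = c9 61 db 14 5c.
Inner hash: sum = 163+11+177+126+54+111+209+229 = 1080; mod 256 = 56 → 38.
Outer hash (recomputed tag): sum = 201+97+219+20+92+56 = 685; mod 256 = 173 → ad.
Recomputed tag = ad; claimed = 1e → mismatch.

invalid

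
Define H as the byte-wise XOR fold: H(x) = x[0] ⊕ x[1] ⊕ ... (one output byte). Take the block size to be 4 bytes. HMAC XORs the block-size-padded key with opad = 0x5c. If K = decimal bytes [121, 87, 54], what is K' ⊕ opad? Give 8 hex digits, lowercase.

250b6a5c

Key decimal bytes [121, 87, 54] = 79 57 36 is 3 bytes ≤ B = 4; zero-pad to 4 bytes: K' = 79 57 36 00.
XOR each byte with 0x5c: 79⊕5c=25, 57⊕5c=0b, 36⊕5c=6a, 00⊕5c=5c.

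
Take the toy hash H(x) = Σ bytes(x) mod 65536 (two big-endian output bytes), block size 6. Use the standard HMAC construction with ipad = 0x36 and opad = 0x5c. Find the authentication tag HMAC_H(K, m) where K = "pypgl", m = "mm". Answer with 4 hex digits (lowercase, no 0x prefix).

01dc

Key "pypgl" = 70 79 70 67 6c is 5 bytes ≤ B = 6; zero-pad to 6 bytes: K' = 70 79 70 67 6c 00.
K' ⊕ ipad = 46 4f 46 51 5a 36.  K' ⊕ opad = 2c 25 2c 3b 30 5c.
Inner input = (K'⊕ipad) ∥ m = 46 4f 46 51 5a 36 ∥ 6d 6d.
Inner hash: sum = 70+79+70+81+90+54+109+109 = 662 → 02 96.
Outer input = (K'⊕opad) ∥ inner = 2c 25 2c 3b 30 5c ∥ 02 96.
Outer hash (tag): sum = 44+37+44+59+48+92+2+150 = 476 → 01 dc.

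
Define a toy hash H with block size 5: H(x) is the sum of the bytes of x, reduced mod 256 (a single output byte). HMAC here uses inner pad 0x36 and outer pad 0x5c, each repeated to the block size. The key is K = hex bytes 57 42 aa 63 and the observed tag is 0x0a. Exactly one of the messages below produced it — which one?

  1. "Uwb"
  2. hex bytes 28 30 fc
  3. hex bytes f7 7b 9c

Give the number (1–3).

2

Key hex bytes 57 42 aa 63 is 4 bytes ≤ B = 5; zero-pad to 5 bytes: K' = 57 42 aa 63 00.
K' ⊕ ipad = 61 74 9c 55 36; K' ⊕ opad = 0b 1e f6 3f 5c.
m1: inner = H(61 74 9c 55 36 55 77 62) = 2a; tag = H(0b 1e f6 3f 5c 2a) = e4
m2: inner = H(61 74 9c 55 36 28 30 fc) = 50; tag = H(0b 1e f6 3f 5c 50) = 0a ← matches
m3: inner = H(61 74 9c 55 36 f7 7b 9c) = 0a; tag = H(0b 1e f6 3f 5c 0a) = c4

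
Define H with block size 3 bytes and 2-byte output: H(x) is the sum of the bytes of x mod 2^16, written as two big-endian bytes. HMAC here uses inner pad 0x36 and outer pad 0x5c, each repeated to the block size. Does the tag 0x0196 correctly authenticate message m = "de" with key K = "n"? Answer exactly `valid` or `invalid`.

Key "n" = 6e is 1 byte ≤ B = 3; zero-pad to 3 bytes: K' = 6e 00 00.
K' ⊕ ipad = 58 36 36; K' ⊕ opad = 32 5c 5c.
Inner hash: sum = 88+54+54+100+101 = 397 → 01 8d.
Outer hash (recomputed tag): sum = 50+92+92+1+141 = 376 → 01 78.
Recomputed tag = 0178; claimed = 0196 → mismatch.

invalid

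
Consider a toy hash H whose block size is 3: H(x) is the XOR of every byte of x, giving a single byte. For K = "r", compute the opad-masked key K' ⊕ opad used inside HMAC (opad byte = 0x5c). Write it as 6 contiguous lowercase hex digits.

Key "r" = 72 is 1 byte ≤ B = 3; zero-pad to 3 bytes: K' = 72 00 00.
XOR each byte with 0x5c: 72⊕5c=2e, 00⊕5c=5c, 00⊕5c=5c.

2e5c5c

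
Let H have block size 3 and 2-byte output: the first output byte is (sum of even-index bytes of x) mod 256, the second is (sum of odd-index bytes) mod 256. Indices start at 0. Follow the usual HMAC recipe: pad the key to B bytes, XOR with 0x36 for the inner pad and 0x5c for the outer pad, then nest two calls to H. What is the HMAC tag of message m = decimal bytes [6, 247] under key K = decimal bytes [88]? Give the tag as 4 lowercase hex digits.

Key decimal bytes [88] = 58 is 1 byte ≤ B = 3; zero-pad to 3 bytes: K' = 58 00 00.
K' ⊕ ipad = 6e 36 36.  K' ⊕ opad = 04 5c 5c.
Inner input = (K'⊕ipad) ∥ m = 6e 36 36 ∥ 06 f7.
Inner hash: even-index sum = 411 mod 256 = 155; odd-index sum = 60 mod 256 = 60 → 9b 3c.
Outer input = (K'⊕opad) ∥ inner = 04 5c 5c ∥ 9b 3c.
Outer hash (tag): even-index sum = 156 mod 256 = 156; odd-index sum = 247 mod 256 = 247 → 9c f7.

9cf7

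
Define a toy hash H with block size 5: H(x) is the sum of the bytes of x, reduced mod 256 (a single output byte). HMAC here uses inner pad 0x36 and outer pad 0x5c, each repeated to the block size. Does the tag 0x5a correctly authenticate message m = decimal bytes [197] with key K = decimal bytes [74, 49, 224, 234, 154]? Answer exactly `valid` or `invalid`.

invalid

Key decimal bytes [74, 49, 224, 234, 154] = 4a 31 e0 ea 9a is exactly B = 5 bytes: K' = 4a 31 e0 ea 9a.
K' ⊕ ipad = 7c 07 d6 dc ac; K' ⊕ opad = 16 6d bc b6 c6.
Inner hash: sum = 124+7+214+220+172+197 = 934; mod 256 = 166 → a6.
Outer hash (recomputed tag): sum = 22+109+188+182+198+166 = 865; mod 256 = 97 → 61.
Recomputed tag = 61; claimed = 5a → mismatch.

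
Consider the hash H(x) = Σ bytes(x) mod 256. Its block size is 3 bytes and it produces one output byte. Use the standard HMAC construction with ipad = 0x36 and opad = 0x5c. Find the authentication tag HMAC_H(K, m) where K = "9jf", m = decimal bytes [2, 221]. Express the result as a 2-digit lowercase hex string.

Key "9jf" = 39 6a 66 is exactly B = 3 bytes: K' = 39 6a 66.
K' ⊕ ipad = 0f 5c 50.  K' ⊕ opad = 65 36 3a.
Inner input = (K'⊕ipad) ∥ m = 0f 5c 50 ∥ 02 dd.
Inner hash: sum = 15+92+80+2+221 = 410; mod 256 = 154 → 9a.
Outer input = (K'⊕opad) ∥ inner = 65 36 3a ∥ 9a.
Outer hash (tag): sum = 101+54+58+154 = 367; mod 256 = 111 → 6f.

6f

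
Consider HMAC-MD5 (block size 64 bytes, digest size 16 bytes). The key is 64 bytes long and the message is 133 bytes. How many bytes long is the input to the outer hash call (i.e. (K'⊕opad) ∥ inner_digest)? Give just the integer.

Key is 64 ≤ 64 bytes, zero-padded: |K'| = 64.
Outer input = (K'⊕opad) ∥ H(inner) → 64 + 16 = 80 bytes.

80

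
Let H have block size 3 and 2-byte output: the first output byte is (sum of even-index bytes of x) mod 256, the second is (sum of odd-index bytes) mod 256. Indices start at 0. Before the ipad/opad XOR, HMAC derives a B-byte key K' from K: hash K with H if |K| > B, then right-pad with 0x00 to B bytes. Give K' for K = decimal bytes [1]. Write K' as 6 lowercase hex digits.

010000

Key decimal bytes [1] = 01 is 1 byte ≤ B = 3; zero-pad to 3 bytes: K' = 01 00 00.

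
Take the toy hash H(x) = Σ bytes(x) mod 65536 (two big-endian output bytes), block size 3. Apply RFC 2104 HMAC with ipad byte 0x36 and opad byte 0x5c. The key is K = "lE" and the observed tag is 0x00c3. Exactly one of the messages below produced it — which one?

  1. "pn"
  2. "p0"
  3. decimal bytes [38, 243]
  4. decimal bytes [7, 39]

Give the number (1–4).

3

Key "lE" = 6c 45 is 2 bytes ≤ B = 3; zero-pad to 3 bytes: K' = 6c 45 00.
K' ⊕ ipad = 5a 73 36; K' ⊕ opad = 30 19 5c.
m1: inner = H(5a 73 36 70 6e) = 01 e1; tag = H(30 19 5c 01 e1) = 0187
m2: inner = H(5a 73 36 70 30) = 01 a3; tag = H(30 19 5c 01 a3) = 0149
m3: inner = H(5a 73 36 26 f3) = 02 1c; tag = H(30 19 5c 02 1c) = 00c3 ← matches
m4: inner = H(5a 73 36 07 27) = 01 31; tag = H(30 19 5c 01 31) = 00d7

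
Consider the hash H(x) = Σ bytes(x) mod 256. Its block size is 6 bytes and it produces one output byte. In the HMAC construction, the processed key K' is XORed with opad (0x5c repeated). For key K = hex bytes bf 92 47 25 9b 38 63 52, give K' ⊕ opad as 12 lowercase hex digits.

Key hex bytes bf 92 47 25 9b 38 63 52 is 8 bytes > B = 6, so hash it first: H(key) = 45, then zero-pad to 6 bytes: K' = 45 00 00 00 00 00.
XOR each byte with 0x5c: 45⊕5c=19, 00⊕5c=5c, 00⊕5c=5c, 00⊕5c=5c, 00⊕5c=5c, 00⊕5c=5c.

195c5c5c5c5c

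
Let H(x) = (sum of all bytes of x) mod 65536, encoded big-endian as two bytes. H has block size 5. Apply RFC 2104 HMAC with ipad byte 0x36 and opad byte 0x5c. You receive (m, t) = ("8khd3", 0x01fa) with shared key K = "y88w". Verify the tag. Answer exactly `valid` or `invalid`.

valid

Key "y88w" = 79 38 38 77 is 4 bytes ≤ B = 5; zero-pad to 5 bytes: K' = 79 38 38 77 00.
K' ⊕ ipad = 4f 0e 0e 41 36; K' ⊕ opad = 25 64 64 2b 5c.
Inner hash: sum = 79+14+14+65+54+56+107+104+100+51 = 644 → 02 84.
Outer hash (recomputed tag): sum = 37+100+100+43+92+2+132 = 506 → 01 fa.
Recomputed tag = 01fa; claimed = 01fa → match.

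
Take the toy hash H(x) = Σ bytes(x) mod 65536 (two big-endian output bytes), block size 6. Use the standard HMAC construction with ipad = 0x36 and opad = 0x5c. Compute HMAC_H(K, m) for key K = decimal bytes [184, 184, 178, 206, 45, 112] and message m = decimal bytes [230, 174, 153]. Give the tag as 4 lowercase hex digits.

Key decimal bytes [184, 184, 178, 206, 45, 112] = b8 b8 b2 ce 2d 70 is exactly B = 6 bytes: K' = b8 b8 b2 ce 2d 70.
K' ⊕ ipad = 8e 8e 84 f8 1b 46.  K' ⊕ opad = e4 e4 ee 92 71 2c.
Inner input = (K'⊕ipad) ∥ m = 8e 8e 84 f8 1b 46 ∥ e6 ae 99.
Inner hash: sum = 142+142+132+248+27+70+230+174+153 = 1318 → 05 26.
Outer input = (K'⊕opad) ∥ inner = e4 e4 ee 92 71 2c ∥ 05 26.
Outer hash (tag): sum = 228+228+238+146+113+44+5+38 = 1040 → 04 10.

0410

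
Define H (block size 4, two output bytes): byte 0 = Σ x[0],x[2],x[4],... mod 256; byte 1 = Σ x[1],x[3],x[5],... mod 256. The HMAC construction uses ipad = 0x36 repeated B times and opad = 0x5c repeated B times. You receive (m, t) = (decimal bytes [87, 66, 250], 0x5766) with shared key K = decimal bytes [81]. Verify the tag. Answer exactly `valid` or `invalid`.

valid

Key decimal bytes [81] = 51 is 1 byte ≤ B = 4; zero-pad to 4 bytes: K' = 51 00 00 00.
K' ⊕ ipad = 67 36 36 36; K' ⊕ opad = 0d 5c 5c 5c.
Inner hash: even-index sum = 494 mod 256 = 238; odd-index sum = 174 mod 256 = 174 → ee ae.
Outer hash (recomputed tag): even-index sum = 343 mod 256 = 87; odd-index sum = 358 mod 256 = 102 → 57 66.
Recomputed tag = 5766; claimed = 5766 → match.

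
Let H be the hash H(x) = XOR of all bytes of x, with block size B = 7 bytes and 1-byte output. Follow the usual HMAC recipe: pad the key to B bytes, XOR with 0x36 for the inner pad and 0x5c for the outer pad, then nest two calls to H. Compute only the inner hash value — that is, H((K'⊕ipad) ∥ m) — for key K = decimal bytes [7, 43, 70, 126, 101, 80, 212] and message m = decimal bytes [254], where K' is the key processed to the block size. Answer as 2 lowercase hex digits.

3d

Key decimal bytes [7, 43, 70, 126, 101, 80, 212] = 07 2b 46 7e 65 50 d4 is exactly B = 7 bytes: K' = 07 2b 46 7e 65 50 d4.
K' ⊕ ipad = 31 1d 70 48 53 66 e2.
Inner input = 31 1d 70 48 53 66 e2 ∥ fe.
Inner hash: XOR 31⊕1d⊕70⊕48⊕53⊕66⊕e2⊕fe = 3d.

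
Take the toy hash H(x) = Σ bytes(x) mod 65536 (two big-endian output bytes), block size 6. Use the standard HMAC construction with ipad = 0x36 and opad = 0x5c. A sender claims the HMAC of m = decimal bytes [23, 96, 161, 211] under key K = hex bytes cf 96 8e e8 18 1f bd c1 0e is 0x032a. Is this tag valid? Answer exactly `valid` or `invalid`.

Key hex bytes cf 96 8e e8 18 1f bd c1 0e is 9 bytes > B = 6, so hash it first: H(key) = 04 9e, then zero-pad to 6 bytes: K' = 04 9e 00 00 00 00.
K' ⊕ ipad = 32 a8 36 36 36 36; K' ⊕ opad = 58 c2 5c 5c 5c 5c.
Inner hash: sum = 50+168+54+54+54+54+23+96+161+211 = 925 → 03 9d.
Outer hash (recomputed tag): sum = 88+194+92+92+92+92+3+157 = 810 → 03 2a.
Recomputed tag = 032a; claimed = 032a → match.

valid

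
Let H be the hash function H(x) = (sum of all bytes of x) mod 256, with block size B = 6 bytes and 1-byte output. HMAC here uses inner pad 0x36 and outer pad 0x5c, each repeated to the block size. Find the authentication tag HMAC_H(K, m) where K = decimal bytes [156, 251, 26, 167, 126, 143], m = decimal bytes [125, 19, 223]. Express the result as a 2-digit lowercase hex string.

41

Key decimal bytes [156, 251, 26, 167, 126, 143] = 9c fb 1a a7 7e 8f is exactly B = 6 bytes: K' = 9c fb 1a a7 7e 8f.
K' ⊕ ipad = aa cd 2c 91 48 b9.  K' ⊕ opad = c0 a7 46 fb 22 d3.
Inner input = (K'⊕ipad) ∥ m = aa cd 2c 91 48 b9 ∥ 7d 13 df.
Inner hash: sum = 170+205+44+145+72+185+125+19+223 = 1188; mod 256 = 164 → a4.
Outer input = (K'⊕opad) ∥ inner = c0 a7 46 fb 22 d3 ∥ a4.
Outer hash (tag): sum = 192+167+70+251+34+211+164 = 1089; mod 256 = 65 → 41.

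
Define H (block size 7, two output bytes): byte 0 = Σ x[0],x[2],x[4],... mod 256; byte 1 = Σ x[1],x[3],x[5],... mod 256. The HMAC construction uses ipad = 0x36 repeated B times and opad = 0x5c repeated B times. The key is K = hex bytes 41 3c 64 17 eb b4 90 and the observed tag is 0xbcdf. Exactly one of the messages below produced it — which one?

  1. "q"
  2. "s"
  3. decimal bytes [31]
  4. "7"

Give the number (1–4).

Key hex bytes 41 3c 64 17 eb b4 90 is exactly B = 7 bytes: K' = 41 3c 64 17 eb b4 90.
K' ⊕ ipad = 77 0a 52 21 dd 82 a6; K' ⊕ opad = 1d 60 38 4b b7 e8 cc.
m1: inner = H(77 0a 52 21 dd 82 a6 71) = 4c 1e; tag = H(1d 60 38 4b b7 e8 cc 4c 1e) = f6df
m2: inner = H(77 0a 52 21 dd 82 a6 73) = 4c 20; tag = H(1d 60 38 4b b7 e8 cc 4c 20) = f8df
m3: inner = H(77 0a 52 21 dd 82 a6 1f) = 4c cc; tag = H(1d 60 38 4b b7 e8 cc 4c cc) = a4df
m4: inner = H(77 0a 52 21 dd 82 a6 37) = 4c e4; tag = H(1d 60 38 4b b7 e8 cc 4c e4) = bcdf ← matches

4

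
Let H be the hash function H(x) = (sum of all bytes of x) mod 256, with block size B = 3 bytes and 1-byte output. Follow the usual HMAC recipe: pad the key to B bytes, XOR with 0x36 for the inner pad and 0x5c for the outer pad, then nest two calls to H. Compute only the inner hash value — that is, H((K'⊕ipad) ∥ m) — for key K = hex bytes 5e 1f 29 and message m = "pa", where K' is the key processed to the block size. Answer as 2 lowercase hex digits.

81

Key hex bytes 5e 1f 29 is exactly B = 3 bytes: K' = 5e 1f 29.
K' ⊕ ipad = 68 29 1f.
Inner input = 68 29 1f ∥ 70 61.
Inner hash: sum = 104+41+31+112+97 = 385; mod 256 = 129 → 81.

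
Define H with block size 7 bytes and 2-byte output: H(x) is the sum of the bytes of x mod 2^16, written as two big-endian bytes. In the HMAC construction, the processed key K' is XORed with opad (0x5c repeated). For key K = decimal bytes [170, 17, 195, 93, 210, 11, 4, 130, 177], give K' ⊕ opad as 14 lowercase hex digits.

Key decimal bytes [170, 17, 195, 93, 210, 11, 4, 130, 177] = aa 11 c3 5d d2 0b 04 82 b1 is 9 bytes > B = 7, so hash it first: H(key) = 03 ef, then zero-pad to 7 bytes: K' = 03 ef 00 00 00 00 00.
XOR each byte with 0x5c: 03⊕5c=5f, ef⊕5c=b3, 00⊕5c=5c, 00⊕5c=5c, 00⊕5c=5c, 00⊕5c=5c, 00⊕5c=5c.

5fb35c5c5c5c5c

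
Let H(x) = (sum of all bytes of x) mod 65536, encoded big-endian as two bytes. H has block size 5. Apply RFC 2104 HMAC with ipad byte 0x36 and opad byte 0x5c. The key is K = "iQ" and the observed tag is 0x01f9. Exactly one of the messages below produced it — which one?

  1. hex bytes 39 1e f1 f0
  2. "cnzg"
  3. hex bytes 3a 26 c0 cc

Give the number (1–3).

1

Key "iQ" = 69 51 is 2 bytes ≤ B = 5; zero-pad to 5 bytes: K' = 69 51 00 00 00.
K' ⊕ ipad = 5f 67 36 36 36; K' ⊕ opad = 35 0d 5c 5c 5c.
m1: inner = H(5f 67 36 36 36 39 1e f1 f0) = 03 a0; tag = H(35 0d 5c 5c 5c 03 a0) = 01f9 ← matches
m2: inner = H(5f 67 36 36 36 63 6e 7a 67) = 03 1a; tag = H(35 0d 5c 5c 5c 03 1a) = 0173
m3: inner = H(5f 67 36 36 36 3a 26 c0 cc) = 03 54; tag = H(35 0d 5c 5c 5c 03 54) = 01ad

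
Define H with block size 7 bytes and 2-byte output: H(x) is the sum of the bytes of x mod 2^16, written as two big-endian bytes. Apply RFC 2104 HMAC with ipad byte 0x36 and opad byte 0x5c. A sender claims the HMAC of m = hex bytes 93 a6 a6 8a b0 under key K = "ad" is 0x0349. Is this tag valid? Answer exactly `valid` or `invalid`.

Key "ad" = 61 64 is 2 bytes ≤ B = 7; zero-pad to 7 bytes: K' = 61 64 00 00 00 00 00.
K' ⊕ ipad = 57 52 36 36 36 36 36; K' ⊕ opad = 3d 38 5c 5c 5c 5c 5c.
Inner hash: sum = 87+82+54+54+54+54+54+147+166+166+138+176 = 1232 → 04 d0.
Outer hash (recomputed tag): sum = 61+56+92+92+92+92+92+4+208 = 789 → 03 15.
Recomputed tag = 0315; claimed = 0349 → mismatch.

invalid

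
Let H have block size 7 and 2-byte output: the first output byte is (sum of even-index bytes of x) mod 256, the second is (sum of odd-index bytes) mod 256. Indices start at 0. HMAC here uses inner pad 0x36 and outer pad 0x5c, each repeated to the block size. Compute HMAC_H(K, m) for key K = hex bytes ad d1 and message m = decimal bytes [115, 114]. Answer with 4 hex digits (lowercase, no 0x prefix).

cbf4

Key hex bytes ad d1 is 2 bytes ≤ B = 7; zero-pad to 7 bytes: K' = ad d1 00 00 00 00 00.
K' ⊕ ipad = 9b e7 36 36 36 36 36.  K' ⊕ opad = f1 8d 5c 5c 5c 5c 5c.
Inner input = (K'⊕ipad) ∥ m = 9b e7 36 36 36 36 36 ∥ 73 72.
Inner hash: even-index sum = 431 mod 256 = 175; odd-index sum = 454 mod 256 = 198 → af c6.
Outer input = (K'⊕opad) ∥ inner = f1 8d 5c 5c 5c 5c 5c ∥ af c6.
Outer hash (tag): even-index sum = 715 mod 256 = 203; odd-index sum = 500 mod 256 = 244 → cb f4.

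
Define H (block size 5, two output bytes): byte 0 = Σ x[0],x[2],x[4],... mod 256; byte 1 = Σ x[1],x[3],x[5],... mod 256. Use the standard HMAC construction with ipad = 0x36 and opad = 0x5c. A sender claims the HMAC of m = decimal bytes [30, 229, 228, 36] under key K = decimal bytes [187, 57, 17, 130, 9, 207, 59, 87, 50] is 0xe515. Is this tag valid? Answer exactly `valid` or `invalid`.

Key decimal bytes [187, 57, 17, 130, 9, 207, 59, 87, 50] = bb 39 11 82 09 cf 3b 57 32 is 9 bytes > B = 5, so hash it first: H(key) = 42 e1, then zero-pad to 5 bytes: K' = 42 e1 00 00 00.
K' ⊕ ipad = 74 d7 36 36 36; K' ⊕ opad = 1e bd 5c 5c 5c.
Inner hash: even-index sum = 489 mod 256 = 233; odd-index sum = 527 mod 256 = 15 → e9 0f.
Outer hash (recomputed tag): even-index sum = 229 mod 256 = 229; odd-index sum = 514 mod 256 = 2 → e5 02.
Recomputed tag = e502; claimed = e515 → mismatch.

invalid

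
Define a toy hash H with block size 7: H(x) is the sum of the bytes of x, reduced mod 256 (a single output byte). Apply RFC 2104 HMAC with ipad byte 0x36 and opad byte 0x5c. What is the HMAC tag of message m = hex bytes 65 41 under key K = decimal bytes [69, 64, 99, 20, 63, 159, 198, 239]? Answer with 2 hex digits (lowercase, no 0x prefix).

9e

Key decimal bytes [69, 64, 99, 20, 63, 159, 198, 239] = 45 40 63 14 3f 9f c6 ef is 8 bytes > B = 7, so hash it first: H(key) = 8f, then zero-pad to 7 bytes: K' = 8f 00 00 00 00 00 00.
K' ⊕ ipad = b9 36 36 36 36 36 36.  K' ⊕ opad = d3 5c 5c 5c 5c 5c 5c.
Inner input = (K'⊕ipad) ∥ m = b9 36 36 36 36 36 36 ∥ 65 41.
Inner hash: sum = 185+54+54+54+54+54+54+101+65 = 675; mod 256 = 163 → a3.
Outer input = (K'⊕opad) ∥ inner = d3 5c 5c 5c 5c 5c 5c ∥ a3.
Outer hash (tag): sum = 211+92+92+92+92+92+92+163 = 926; mod 256 = 158 → 9e.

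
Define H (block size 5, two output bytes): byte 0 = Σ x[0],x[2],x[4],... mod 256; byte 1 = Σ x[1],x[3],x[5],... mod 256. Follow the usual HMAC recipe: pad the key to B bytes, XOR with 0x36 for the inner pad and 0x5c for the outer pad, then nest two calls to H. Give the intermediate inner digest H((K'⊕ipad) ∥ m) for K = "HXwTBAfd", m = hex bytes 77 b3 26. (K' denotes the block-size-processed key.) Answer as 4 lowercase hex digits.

703a

Key "HXwTBAfd" = 48 58 77 54 42 41 66 64 is 8 bytes > B = 5, so hash it first: H(key) = 67 51, then zero-pad to 5 bytes: K' = 67 51 00 00 00.
K' ⊕ ipad = 51 67 36 36 36.
Inner input = 51 67 36 36 36 ∥ 77 b3 26.
Inner hash: even-index sum = 368 mod 256 = 112; odd-index sum = 314 mod 256 = 58 → 70 3a.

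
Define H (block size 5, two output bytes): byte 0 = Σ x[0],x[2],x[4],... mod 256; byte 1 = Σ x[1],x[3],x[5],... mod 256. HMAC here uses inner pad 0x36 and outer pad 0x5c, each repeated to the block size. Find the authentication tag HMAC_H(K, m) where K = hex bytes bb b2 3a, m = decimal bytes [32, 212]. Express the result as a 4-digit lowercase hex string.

83ed

Key hex bytes bb b2 3a is 3 bytes ≤ B = 5; zero-pad to 5 bytes: K' = bb b2 3a 00 00.
K' ⊕ ipad = 8d 84 0c 36 36.  K' ⊕ opad = e7 ee 66 5c 5c.
Inner input = (K'⊕ipad) ∥ m = 8d 84 0c 36 36 ∥ 20 d4.
Inner hash: even-index sum = 419 mod 256 = 163; odd-index sum = 218 mod 256 = 218 → a3 da.
Outer input = (K'⊕opad) ∥ inner = e7 ee 66 5c 5c ∥ a3 da.
Outer hash (tag): even-index sum = 643 mod 256 = 131; odd-index sum = 493 mod 256 = 237 → 83 ed.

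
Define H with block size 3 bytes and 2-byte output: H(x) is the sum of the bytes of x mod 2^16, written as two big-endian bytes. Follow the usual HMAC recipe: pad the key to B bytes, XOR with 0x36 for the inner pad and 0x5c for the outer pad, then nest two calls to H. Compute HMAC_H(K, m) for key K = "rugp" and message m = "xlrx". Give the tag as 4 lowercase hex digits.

0260

Key "rugp" = 72 75 67 70 is 4 bytes > B = 3, so hash it first: H(key) = 01 be, then zero-pad to 3 bytes: K' = 01 be 00.
K' ⊕ ipad = 37 88 36.  K' ⊕ opad = 5d e2 5c.
Inner input = (K'⊕ipad) ∥ m = 37 88 36 ∥ 78 6c 72 78.
Inner hash: sum = 55+136+54+120+108+114+120 = 707 → 02 c3.
Outer input = (K'⊕opad) ∥ inner = 5d e2 5c ∥ 02 c3.
Outer hash (tag): sum = 93+226+92+2+195 = 608 → 02 60.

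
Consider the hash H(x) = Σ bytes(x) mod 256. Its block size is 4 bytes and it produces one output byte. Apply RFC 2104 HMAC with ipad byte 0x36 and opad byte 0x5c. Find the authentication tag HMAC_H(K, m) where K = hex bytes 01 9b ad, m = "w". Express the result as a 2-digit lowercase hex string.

9d

Key hex bytes 01 9b ad is 3 bytes ≤ B = 4; zero-pad to 4 bytes: K' = 01 9b ad 00.
K' ⊕ ipad = 37 ad 9b 36.  K' ⊕ opad = 5d c7 f1 5c.
Inner input = (K'⊕ipad) ∥ m = 37 ad 9b 36 ∥ 77.
Inner hash: sum = 55+173+155+54+119 = 556; mod 256 = 44 → 2c.
Outer input = (K'⊕opad) ∥ inner = 5d c7 f1 5c ∥ 2c.
Outer hash (tag): sum = 93+199+241+92+44 = 669; mod 256 = 157 → 9d.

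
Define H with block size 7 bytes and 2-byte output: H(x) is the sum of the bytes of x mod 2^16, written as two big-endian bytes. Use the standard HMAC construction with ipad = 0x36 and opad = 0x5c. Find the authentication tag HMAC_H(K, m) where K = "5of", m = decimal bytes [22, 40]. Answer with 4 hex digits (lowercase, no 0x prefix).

0309

Key "5of" = 35 6f 66 is 3 bytes ≤ B = 7; zero-pad to 7 bytes: K' = 35 6f 66 00 00 00 00.
K' ⊕ ipad = 03 59 50 36 36 36 36.  K' ⊕ opad = 69 33 3a 5c 5c 5c 5c.
Inner input = (K'⊕ipad) ∥ m = 03 59 50 36 36 36 36 ∥ 16 28.
Inner hash: sum = 3+89+80+54+54+54+54+22+40 = 450 → 01 c2.
Outer input = (K'⊕opad) ∥ inner = 69 33 3a 5c 5c 5c 5c ∥ 01 c2.
Outer hash (tag): sum = 105+51+58+92+92+92+92+1+194 = 777 → 03 09.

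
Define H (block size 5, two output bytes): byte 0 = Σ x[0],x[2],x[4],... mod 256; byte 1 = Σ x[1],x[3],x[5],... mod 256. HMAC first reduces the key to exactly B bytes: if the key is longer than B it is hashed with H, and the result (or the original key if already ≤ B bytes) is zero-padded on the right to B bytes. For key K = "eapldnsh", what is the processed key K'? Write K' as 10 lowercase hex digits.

aca3000000

|K| = 8 > B = 5, so first hash the key.
H(K): even-index sum = 428 mod 256 = 172; odd-index sum = 419 mod 256 = 163 → ac a3.
Zero-pad H(K) = ac a3 to 5 bytes: K' = ac a3 00 00 00.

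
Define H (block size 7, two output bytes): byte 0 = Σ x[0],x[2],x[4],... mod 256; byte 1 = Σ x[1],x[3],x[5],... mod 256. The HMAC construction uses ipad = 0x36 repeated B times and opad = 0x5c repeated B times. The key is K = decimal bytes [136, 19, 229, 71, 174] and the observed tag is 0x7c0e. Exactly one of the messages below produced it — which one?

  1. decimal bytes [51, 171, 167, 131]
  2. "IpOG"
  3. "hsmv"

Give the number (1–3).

Key decimal bytes [136, 19, 229, 71, 174] = 88 13 e5 47 ae is 5 bytes ≤ B = 7; zero-pad to 7 bytes: K' = 88 13 e5 47 ae 00 00.
K' ⊕ ipad = be 25 d3 71 98 36 36; K' ⊕ opad = d4 4f b9 1b f2 5c 5c.
m1: inner = H(be 25 d3 71 98 36 36 33 ab a7 83) = 8d a6; tag = H(d4 4f b9 1b f2 5c 5c 8d a6) = 8153
m2: inner = H(be 25 d3 71 98 36 36 49 70 4f 47) = 16 64; tag = H(d4 4f b9 1b f2 5c 5c 16 64) = 3fdc
m3: inner = H(be 25 d3 71 98 36 36 68 73 6d 76) = 48 a1; tag = H(d4 4f b9 1b f2 5c 5c 48 a1) = 7c0e ← matches

3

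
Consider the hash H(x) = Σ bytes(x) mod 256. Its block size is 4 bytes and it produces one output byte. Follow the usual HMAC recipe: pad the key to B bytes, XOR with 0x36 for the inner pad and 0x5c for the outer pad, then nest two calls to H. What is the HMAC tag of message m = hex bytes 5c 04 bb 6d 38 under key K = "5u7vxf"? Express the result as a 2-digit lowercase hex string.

Key "5u7vxf" = 35 75 37 76 78 66 is 6 bytes > B = 4, so hash it first: H(key) = 35, then zero-pad to 4 bytes: K' = 35 00 00 00.
K' ⊕ ipad = 03 36 36 36.  K' ⊕ opad = 69 5c 5c 5c.
Inner input = (K'⊕ipad) ∥ m = 03 36 36 36 ∥ 5c 04 bb 6d 38.
Inner hash: sum = 3+54+54+54+92+4+187+109+56 = 613; mod 256 = 101 → 65.
Outer input = (K'⊕opad) ∥ inner = 69 5c 5c 5c ∥ 65.
Outer hash (tag): sum = 105+92+92+92+101 = 482; mod 256 = 226 → e2.

e2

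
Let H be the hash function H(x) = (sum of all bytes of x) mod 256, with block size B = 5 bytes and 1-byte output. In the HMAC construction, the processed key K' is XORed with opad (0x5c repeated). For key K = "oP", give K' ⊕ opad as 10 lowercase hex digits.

330c5c5c5c

Key "oP" = 6f 50 is 2 bytes ≤ B = 5; zero-pad to 5 bytes: K' = 6f 50 00 00 00.
XOR each byte with 0x5c: 6f⊕5c=33, 50⊕5c=0c, 00⊕5c=5c, 00⊕5c=5c, 00⊕5c=5c.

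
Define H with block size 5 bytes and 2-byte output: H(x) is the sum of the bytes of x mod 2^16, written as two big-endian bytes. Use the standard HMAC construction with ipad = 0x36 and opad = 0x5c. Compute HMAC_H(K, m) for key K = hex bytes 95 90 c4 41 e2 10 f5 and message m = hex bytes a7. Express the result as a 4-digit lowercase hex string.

Key hex bytes 95 90 c4 41 e2 10 f5 is 7 bytes > B = 5, so hash it first: H(key) = 04 11, then zero-pad to 5 bytes: K' = 04 11 00 00 00.
K' ⊕ ipad = 32 27 36 36 36.  K' ⊕ opad = 58 4d 5c 5c 5c.
Inner input = (K'⊕ipad) ∥ m = 32 27 36 36 36 ∥ a7.
Inner hash: sum = 50+39+54+54+54+167 = 418 → 01 a2.
Outer input = (K'⊕opad) ∥ inner = 58 4d 5c 5c 5c ∥ 01 a2.
Outer hash (tag): sum = 88+77+92+92+92+1+162 = 604 → 02 5c.

025c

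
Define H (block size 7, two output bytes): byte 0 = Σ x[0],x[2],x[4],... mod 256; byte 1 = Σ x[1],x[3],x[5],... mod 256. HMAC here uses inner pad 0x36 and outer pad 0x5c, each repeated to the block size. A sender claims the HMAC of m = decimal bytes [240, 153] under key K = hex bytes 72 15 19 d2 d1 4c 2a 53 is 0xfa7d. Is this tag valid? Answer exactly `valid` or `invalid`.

Key hex bytes 72 15 19 d2 d1 4c 2a 53 is 8 bytes > B = 7, so hash it first: H(key) = 86 86, then zero-pad to 7 bytes: K' = 86 86 00 00 00 00 00.
K' ⊕ ipad = b0 b0 36 36 36 36 36; K' ⊕ opad = da da 5c 5c 5c 5c 5c.
Inner hash: even-index sum = 491 mod 256 = 235; odd-index sum = 524 mod 256 = 12 → eb 0c.
Outer hash (recomputed tag): even-index sum = 506 mod 256 = 250; odd-index sum = 637 mod 256 = 125 → fa 7d.
Recomputed tag = fa7d; claimed = fa7d → match.

valid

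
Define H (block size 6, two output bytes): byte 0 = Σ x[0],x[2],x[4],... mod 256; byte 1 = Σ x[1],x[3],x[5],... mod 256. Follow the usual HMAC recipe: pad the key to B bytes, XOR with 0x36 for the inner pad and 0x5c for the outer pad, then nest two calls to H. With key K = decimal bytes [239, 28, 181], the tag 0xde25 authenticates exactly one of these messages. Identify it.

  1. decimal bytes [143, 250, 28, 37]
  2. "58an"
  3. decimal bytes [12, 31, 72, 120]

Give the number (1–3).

3

Key decimal bytes [239, 28, 181] = ef 1c b5 is 3 bytes ≤ B = 6; zero-pad to 6 bytes: K' = ef 1c b5 00 00 00.
K' ⊕ ipad = d9 2a 83 36 36 36; K' ⊕ opad = b3 40 e9 5c 5c 5c.
m1: inner = H(d9 2a 83 36 36 36 8f fa 1c 25) = 3d b5; tag = H(b3 40 e9 5c 5c 5c 3d b5) = 35ad
m2: inner = H(d9 2a 83 36 36 36 35 38 61 6e) = 28 3c; tag = H(b3 40 e9 5c 5c 5c 28 3c) = 2034
m3: inner = H(d9 2a 83 36 36 36 0c 1f 48 78) = e6 2d; tag = H(b3 40 e9 5c 5c 5c e6 2d) = de25 ← matches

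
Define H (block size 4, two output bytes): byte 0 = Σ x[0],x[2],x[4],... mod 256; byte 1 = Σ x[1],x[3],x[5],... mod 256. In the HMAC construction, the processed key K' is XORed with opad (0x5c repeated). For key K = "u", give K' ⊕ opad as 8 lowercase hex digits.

295c5c5c

Key "u" = 75 is 1 byte ≤ B = 4; zero-pad to 4 bytes: K' = 75 00 00 00.
XOR each byte with 0x5c: 75⊕5c=29, 00⊕5c=5c, 00⊕5c=5c, 00⊕5c=5c.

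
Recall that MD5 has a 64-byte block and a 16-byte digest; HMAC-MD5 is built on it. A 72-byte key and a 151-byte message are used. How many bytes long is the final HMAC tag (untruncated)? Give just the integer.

16

The tag is one MD5 digest: 16 bytes.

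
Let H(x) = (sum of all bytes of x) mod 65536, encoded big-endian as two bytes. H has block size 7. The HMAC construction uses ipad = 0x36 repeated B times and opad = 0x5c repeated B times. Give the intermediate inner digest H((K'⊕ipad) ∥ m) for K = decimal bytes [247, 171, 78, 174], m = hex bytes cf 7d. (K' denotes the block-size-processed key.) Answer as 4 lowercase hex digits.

Key decimal bytes [247, 171, 78, 174] = f7 ab 4e ae is 4 bytes ≤ B = 7; zero-pad to 7 bytes: K' = f7 ab 4e ae 00 00 00.
K' ⊕ ipad = c1 9d 78 98 36 36 36.
Inner input = c1 9d 78 98 36 36 36 ∥ cf 7d.
Inner hash: sum = 193+157+120+152+54+54+54+207+125 = 1116 → 04 5c.

045c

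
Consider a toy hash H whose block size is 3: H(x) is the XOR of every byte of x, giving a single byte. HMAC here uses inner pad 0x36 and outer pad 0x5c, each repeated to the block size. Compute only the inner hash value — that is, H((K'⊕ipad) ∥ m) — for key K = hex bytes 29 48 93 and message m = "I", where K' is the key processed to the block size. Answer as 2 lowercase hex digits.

8d

Key hex bytes 29 48 93 is exactly B = 3 bytes: K' = 29 48 93.
K' ⊕ ipad = 1f 7e a5.
Inner input = 1f 7e a5 ∥ 49.
Inner hash: XOR 1f⊕7e⊕a5⊕49 = 8d.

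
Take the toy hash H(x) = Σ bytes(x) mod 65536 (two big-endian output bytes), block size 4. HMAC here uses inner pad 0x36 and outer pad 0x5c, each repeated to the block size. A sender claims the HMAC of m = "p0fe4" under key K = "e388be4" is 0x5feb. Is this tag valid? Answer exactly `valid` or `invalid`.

invalid

Key "e388be4" = 65 33 38 38 62 65 34 is 7 bytes > B = 4, so hash it first: H(key) = 02 03, then zero-pad to 4 bytes: K' = 02 03 00 00.
K' ⊕ ipad = 34 35 36 36; K' ⊕ opad = 5e 5f 5c 5c.
Inner hash: sum = 52+53+54+54+112+48+102+101+52 = 628 → 02 74.
Outer hash (recomputed tag): sum = 94+95+92+92+2+116 = 491 → 01 eb.
Recomputed tag = 01eb; claimed = 5feb → mismatch.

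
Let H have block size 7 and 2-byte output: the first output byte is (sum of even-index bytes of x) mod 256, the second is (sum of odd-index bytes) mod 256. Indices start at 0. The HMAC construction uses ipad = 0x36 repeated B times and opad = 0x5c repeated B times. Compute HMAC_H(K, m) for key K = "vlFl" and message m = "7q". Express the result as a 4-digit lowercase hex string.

1d49

Key "vlFl" = 76 6c 46 6c is 4 bytes ≤ B = 7; zero-pad to 7 bytes: K' = 76 6c 46 6c 00 00 00.
K' ⊕ ipad = 40 5a 70 5a 36 36 36.  K' ⊕ opad = 2a 30 1a 30 5c 5c 5c.
Inner input = (K'⊕ipad) ∥ m = 40 5a 70 5a 36 36 36 ∥ 37 71.
Inner hash: even-index sum = 397 mod 256 = 141; odd-index sum = 289 mod 256 = 33 → 8d 21.
Outer input = (K'⊕opad) ∥ inner = 2a 30 1a 30 5c 5c 5c ∥ 8d 21.
Outer hash (tag): even-index sum = 285 mod 256 = 29; odd-index sum = 329 mod 256 = 73 → 1d 49.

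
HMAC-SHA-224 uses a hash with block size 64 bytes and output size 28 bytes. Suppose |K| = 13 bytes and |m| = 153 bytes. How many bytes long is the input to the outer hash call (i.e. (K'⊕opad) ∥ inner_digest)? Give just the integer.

92

Key is 13 ≤ 64 bytes, zero-padded: |K'| = 64.
Outer input = (K'⊕opad) ∥ H(inner) → 64 + 28 = 92 bytes.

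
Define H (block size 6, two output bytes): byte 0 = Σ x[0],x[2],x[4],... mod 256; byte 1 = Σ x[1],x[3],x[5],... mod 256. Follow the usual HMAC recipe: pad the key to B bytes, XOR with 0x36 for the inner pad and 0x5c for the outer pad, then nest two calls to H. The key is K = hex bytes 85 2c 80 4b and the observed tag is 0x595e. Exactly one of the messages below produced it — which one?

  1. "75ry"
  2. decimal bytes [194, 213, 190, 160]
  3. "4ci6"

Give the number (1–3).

Key hex bytes 85 2c 80 4b is 4 bytes ≤ B = 6; zero-pad to 6 bytes: K' = 85 2c 80 4b 00 00.
K' ⊕ ipad = b3 1a b6 7d 36 36; K' ⊕ opad = d9 70 dc 17 5c 5c.
m1: inner = H(b3 1a b6 7d 36 36 37 35 72 79) = 48 7b; tag = H(d9 70 dc 17 5c 5c 48 7b) = 595e ← matches
m2: inner = H(b3 1a b6 7d 36 36 c2 d5 be a0) = 1f 42; tag = H(d9 70 dc 17 5c 5c 1f 42) = 3025
m3: inner = H(b3 1a b6 7d 36 36 34 63 69 36) = 3c 66; tag = H(d9 70 dc 17 5c 5c 3c 66) = 4d49

1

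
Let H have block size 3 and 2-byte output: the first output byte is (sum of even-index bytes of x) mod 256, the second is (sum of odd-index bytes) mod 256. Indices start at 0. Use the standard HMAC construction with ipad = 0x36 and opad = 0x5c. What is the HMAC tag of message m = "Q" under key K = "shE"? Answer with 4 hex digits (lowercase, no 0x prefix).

Key "shE" = 73 68 45 is exactly B = 3 bytes: K' = 73 68 45.
K' ⊕ ipad = 45 5e 73.  K' ⊕ opad = 2f 34 19.
Inner input = (K'⊕ipad) ∥ m = 45 5e 73 ∥ 51.
Inner hash: even-index sum = 184 mod 256 = 184; odd-index sum = 175 mod 256 = 175 → b8 af.
Outer input = (K'⊕opad) ∥ inner = 2f 34 19 ∥ b8 af.
Outer hash (tag): even-index sum = 247 mod 256 = 247; odd-index sum = 236 mod 256 = 236 → f7 ec.

f7ec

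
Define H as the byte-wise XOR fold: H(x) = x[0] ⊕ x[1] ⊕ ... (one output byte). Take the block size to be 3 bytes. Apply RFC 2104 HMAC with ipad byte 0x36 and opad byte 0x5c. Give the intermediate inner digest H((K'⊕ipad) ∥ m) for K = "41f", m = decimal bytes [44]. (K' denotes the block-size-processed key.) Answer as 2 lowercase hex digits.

79

Key "41f" = 34 31 66 is exactly B = 3 bytes: K' = 34 31 66.
K' ⊕ ipad = 02 07 50.
Inner input = 02 07 50 ∥ 2c.
Inner hash: XOR 02⊕07⊕50⊕2c = 79.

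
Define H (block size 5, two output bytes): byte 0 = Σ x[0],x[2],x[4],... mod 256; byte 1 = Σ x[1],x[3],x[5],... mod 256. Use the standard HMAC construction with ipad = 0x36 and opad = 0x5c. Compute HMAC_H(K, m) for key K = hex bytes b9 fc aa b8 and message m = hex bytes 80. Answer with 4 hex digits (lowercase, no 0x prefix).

Key hex bytes b9 fc aa b8 is 4 bytes ≤ B = 5; zero-pad to 5 bytes: K' = b9 fc aa b8 00.
K' ⊕ ipad = 8f ca 9c 8e 36.  K' ⊕ opad = e5 a0 f6 e4 5c.
Inner input = (K'⊕ipad) ∥ m = 8f ca 9c 8e 36 ∥ 80.
Inner hash: even-index sum = 353 mod 256 = 97; odd-index sum = 472 mod 256 = 216 → 61 d8.
Outer input = (K'⊕opad) ∥ inner = e5 a0 f6 e4 5c ∥ 61 d8.
Outer hash (tag): even-index sum = 783 mod 256 = 15; odd-index sum = 485 mod 256 = 229 → 0f e5.

0fe5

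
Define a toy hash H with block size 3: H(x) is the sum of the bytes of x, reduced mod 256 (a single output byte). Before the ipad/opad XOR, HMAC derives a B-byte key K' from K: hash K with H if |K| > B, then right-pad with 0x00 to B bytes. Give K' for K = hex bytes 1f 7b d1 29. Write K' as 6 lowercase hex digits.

|K| = 4 > B = 3, so first hash the key.
H(K): sum = 31+123+209+41 = 404; mod 256 = 148 → 94.
Zero-pad H(K) = 94 to 3 bytes: K' = 94 00 00.

940000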